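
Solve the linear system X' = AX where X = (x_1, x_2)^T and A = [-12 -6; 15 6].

x_1(t) = -C_1e^(-3t)sin(3t) - C_1e^(-3t)cos(3t) - C_2e^(-3t)sin(3t) + C_2e^(-3t)cos(3t), x_2(t) = C_1e^(-3t)sin(3t) + 2C_1e^(-3t)cos(3t) + 2C_2e^(-3t)sin(3t) - C_2e^(-3t)cos(3t)

Coefficient matrix A = [[-12, -6], [15, 6]].
Characteristic polynomial det(A - λI) = λ^2 + 6λ + 18 = 0.
Eigenvalues λ = -3 ± 3i (complex conjugate pair).
For λ=-3+3i: an eigenvector is (-1,2) - i(-1,1) = (-1 + i, 2 - i).
A real fundamental pair from Re and Im of e^((-3+3i)t)v: X_1 = e^(-3t)(cos(3t)·(-1,2) + sin(3t)·(-1,1)), X_2 = e^(-3t)(sin(3t)·(-1,2) - cos(3t)·(-1,1)).
General solution: C_1X_1 + C_2X_2.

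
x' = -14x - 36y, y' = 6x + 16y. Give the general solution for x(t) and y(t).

Coefficient matrix A = [[-14, -36], [6, 16]].
Characteristic polynomial det(A - λI) = λ^2 - 2λ - 8 = 0.
Eigenvalues λ = 4, -2.
For λ=4: (A-λI) row 1 is [-18, -36], so an eigenvector is (2, -1).
For λ=-2: (A-λI) row 1 is [-12, -36], so an eigenvector is (-3, 1).
General solution: c_1e^(4t)(2,-1) + c_2e^(-2t)(-3,1).

x(t) = 2c_1e^(4t) - 3c_2e^(-2t), y(t) = -c_1e^(4t) + c_2e^(-2t)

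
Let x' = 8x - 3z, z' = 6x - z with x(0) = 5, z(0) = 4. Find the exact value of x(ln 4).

6128

A = [[8,-3],[6,-1]]; eigenvalues λ = 5, 2.
Eigenvectors: (-1,-1) for λ=5, (-1,-2) for λ=2.
From the initial condition, c_1 = -6, c_2 = 1.
x(ln 4) = (-6)(4^5)(-1) + (1)(4^2)(-1) = 6128.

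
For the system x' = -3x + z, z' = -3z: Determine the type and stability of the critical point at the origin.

A = [[-3,1],[0,-3]]; det(A-λI) = λ^2 + 6λ + 9.
repeated λ = -3 with a single eigenvector.

stable improper node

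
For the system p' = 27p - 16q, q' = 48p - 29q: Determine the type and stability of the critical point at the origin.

saddle

A = [[27,-16],[48,-29]]; det(A-λI) = λ^2 + 2λ - 15.
λ = -5, 3: opposite signs.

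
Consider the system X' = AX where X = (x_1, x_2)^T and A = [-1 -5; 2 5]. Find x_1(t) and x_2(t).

x_1(t) = -C_1e^(2t)sin(t) + 2C_1e^(2t)cos(t) + 2C_2e^(2t)sin(t) + C_2e^(2t)cos(t), x_2(t) = C_1e^(2t)sin(t) - C_1e^(2t)cos(t) - C_2e^(2t)sin(t) - C_2e^(2t)cos(t)

Coefficient matrix A = [[-1, -5], [2, 5]].
Characteristic polynomial det(A - λI) = λ^2 - 4λ + 5 = 0.
Eigenvalues λ = 2 ± i (complex conjugate pair).
For λ=2+i: an eigenvector is (2,-1) - i(-1,1) = (2 + i, -1 - i).
A real fundamental pair from Re and Im of e^((2+i)t)v: X_1 = e^(2t)(cos(t)·(2,-1) + sin(t)·(-1,1)), X_2 = e^(2t)(sin(t)·(2,-1) - cos(t)·(-1,1)).
General solution: C_1X_1 + C_2X_2.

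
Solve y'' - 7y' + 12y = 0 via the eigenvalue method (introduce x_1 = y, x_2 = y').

y(t) = C_1e^(3t) + C_2e^(4t)

Let x_1 = y, x_2 = y'. Then x_1' = x_2 and x_2' = -12x_1 + 7x_2.
A = [[0,1],[-12,7]]; det(A-λI) = λ^2 - 7λ + 12.
Eigenvalues λ = 3, 4 with eigenvectors (1,3), (1,4).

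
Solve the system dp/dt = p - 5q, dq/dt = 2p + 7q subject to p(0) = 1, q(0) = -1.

Coefficient matrix A = [[1, -5], [2, 7]].
Characteristic polynomial det(A - λI) = λ^2 - 8λ + 17 = 0.
Eigenvalues λ = 4 ± i (complex conjugate pair).
For λ=4+i: an eigenvector is (1,-1) - i(2,-1) = (1 - 2i, -1 + i).
A real fundamental pair from Re and Im of e^((4+i)t)v: X_1 = e^(4t)(cos(t)·(1,-1) + sin(t)·(2,-1)), X_2 = e^(4t)(sin(t)·(1,-1) - cos(t)·(2,-1)).
General solution: C_1X_1 + C_2X_2.
Applying p(0)=1, q(0)=-1 gives C_1=1, C_2=0.

p(t) = 2e^(4t)sin(t) + e^(4t)cos(t), q(t) = -e^(4t)sin(t) - e^(4t)cos(t)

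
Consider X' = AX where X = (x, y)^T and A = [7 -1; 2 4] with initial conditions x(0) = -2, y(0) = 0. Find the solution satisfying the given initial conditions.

x(t) = -4e^(6t) + 2e^(5t), y(t) = -4e^(6t) + 4e^(5t)

Coefficient matrix A = [[7, -1], [2, 4]].
Characteristic polynomial det(A - λI) = λ^2 - 11λ + 30 = 0.
Eigenvalues λ = 5, 6.
For λ=5: (A-λI) row 1 is [2, -1], so an eigenvector is (-1, -2).
For λ=6: (A-λI) row 1 is [1, -1], so an eigenvector is (-1, -1).
General solution: c_1e^(5t)(-1,-2) + c_2e^(6t)(-1,-1).
Applying x(0)=-2, y(0)=0 gives c_1=-2, c_2=4.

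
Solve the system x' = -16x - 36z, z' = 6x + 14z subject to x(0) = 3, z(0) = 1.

x(t) = -12e^(2t) + 15e^(-4t), z(t) = 6e^(2t) - 5e^(-4t)

Coefficient matrix A = [[-16, -36], [6, 14]].
Characteristic polynomial det(A - λI) = λ^2 + 2λ - 8 = 0.
Eigenvalues λ = 2, -4.
For λ=2: (A-λI) row 1 is [-18, -36], so an eigenvector is (2, -1).
For λ=-4: (A-λI) row 1 is [-12, -36], so an eigenvector is (3, -1).
General solution: K_1e^(2t)(2,-1) + K_2e^(-4t)(3,-1).
Applying x(0)=3, z(0)=1 gives K_1=-6, K_2=5.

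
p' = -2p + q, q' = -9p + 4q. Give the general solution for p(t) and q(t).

Coefficient matrix A = [[-2, 1], [-9, 4]].
Characteristic polynomial det(A - λI) = λ^2 - 2λ + 1 = 0.
Single eigenvalue λ = 1 with algebraic multiplicity 2.
Eigenvector v = (1,3); generalized eigenvector w with (A-λI)w=v is (0,1).
General solution: e^(t)[K_1·v + K_2·(t·v + w)].

p(t) = K_1e^(t) + K_2te^(t), q(t) = 3K_1e^(t) + 3K_2te^(t) + K_2e^(t)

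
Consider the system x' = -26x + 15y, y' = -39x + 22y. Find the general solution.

x(t) = c_1e^(-2t)sin(3t) - 2c_1e^(-2t)cos(3t) - 2c_2e^(-2t)sin(3t) - c_2e^(-2t)cos(3t), y(t) = 2c_1e^(-2t)sin(3t) - 3c_1e^(-2t)cos(3t) - 3c_2e^(-2t)sin(3t) - 2c_2e^(-2t)cos(3t)

Coefficient matrix A = [[-26, 15], [-39, 22]].
Characteristic polynomial det(A - λI) = λ^2 + 4λ + 13 = 0.
Eigenvalues λ = -2 ± 3i (complex conjugate pair).
For λ=-2+3i: an eigenvector is (-2,-3) - i(1,2) = (-2 - i, -3 - 2i).
A real fundamental pair from Re and Im of e^((-2+3i)t)v: X_1 = e^(-2t)(cos(3t)·(-2,-3) + sin(3t)·(1,2)), X_2 = e^(-2t)(sin(3t)·(-2,-3) - cos(3t)·(1,2)).
General solution: c_1X_1 + c_2X_2.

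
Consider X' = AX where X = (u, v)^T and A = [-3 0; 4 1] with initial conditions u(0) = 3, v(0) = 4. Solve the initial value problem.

u(t) = 3e^(-3t), v(t) = 7e^(t) - 3e^(-3t)

Coefficient matrix A = [[-3, 0], [4, 1]].
Characteristic polynomial det(A - λI) = λ^2 + 2λ - 3 = 0.
Eigenvalues λ = -3, 1.
For λ=-3: (A-λI) row 2 is [4, 4], so an eigenvector is (1, -1).
For λ=1: (A-λI) row 1 is [-4, 0], so an eigenvector is (0, -1).
General solution: K_1e^(-3t)(1,-1) + K_2e^(t)(0,-1).
Applying u(0)=3, v(0)=4 gives K_1=3, K_2=-7.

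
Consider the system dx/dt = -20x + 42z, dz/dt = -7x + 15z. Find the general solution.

Coefficient matrix A = [[-20, 42], [-7, 15]].
Characteristic polynomial det(A - λI) = λ^2 + 5λ - 6 = 0.
Eigenvalues λ = 1, -6.
For λ=1: (A-λI) row 1 is [-21, 42], so an eigenvector is (-2, -1).
For λ=-6: (A-λI) row 1 is [-14, 42], so an eigenvector is (3, 1).
General solution: c_1e^(t)(-2,-1) + c_2e^(-6t)(3,1).

x(t) = -2c_1e^(t) + 3c_2e^(-6t), z(t) = -c_1e^(t) + c_2e^(-6t)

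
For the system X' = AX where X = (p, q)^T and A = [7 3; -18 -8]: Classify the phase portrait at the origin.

saddle

A = [[7,3],[-18,-8]]; det(A-λI) = λ^2 + λ - 2.
λ = 1, -2: opposite signs.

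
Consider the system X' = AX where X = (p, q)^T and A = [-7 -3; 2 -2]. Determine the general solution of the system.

Coefficient matrix A = [[-7, -3], [2, -2]].
Characteristic polynomial det(A - λI) = λ^2 + 9λ + 20 = 0.
Eigenvalues λ = -5, -4.
For λ=-5: (A-λI) row 1 is [-2, -3], so an eigenvector is (3, -2).
For λ=-4: (A-λI) row 1 is [-3, -3], so an eigenvector is (-1, 1).
General solution: c_1e^(-5t)(3,-2) + c_2e^(-4t)(-1,1).

p(t) = 3c_1e^(-5t) - c_2e^(-4t), q(t) = -2c_1e^(-5t) + c_2e^(-4t)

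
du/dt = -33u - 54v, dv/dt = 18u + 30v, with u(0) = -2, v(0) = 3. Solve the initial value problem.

u(t) = -12e^(3t) + 10e^(-6t), v(t) = 8e^(3t) - 5e^(-6t)

Coefficient matrix A = [[-33, -54], [18, 30]].
Characteristic polynomial det(A - λI) = λ^2 + 3λ - 18 = 0.
Eigenvalues λ = -6, 3.
For λ=-6: (A-λI) row 1 is [-27, -54], so an eigenvector is (-2, 1).
For λ=3: (A-λI) row 1 is [-36, -54], so an eigenvector is (3, -2).
General solution: C_1e^(-6t)(-2,1) + C_2e^(3t)(3,-2).
Applying u(0)=-2, v(0)=3 gives C_1=-5, C_2=-4.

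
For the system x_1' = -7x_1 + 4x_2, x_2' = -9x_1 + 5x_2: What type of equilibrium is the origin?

A = [[-7,4],[-9,5]]; det(A-λI) = λ^2 + 2λ + 1.
repeated λ = -1 with a single eigenvector.

stable improper node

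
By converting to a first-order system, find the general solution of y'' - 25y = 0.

Let x_1 = y, x_2 = y'. Then x_1' = x_2 and x_2' = 25x_1.
A = [[0,1],[25,0]]; det(A-λI) = λ^2 - 25.
Eigenvalues λ = -5, 5 with eigenvectors (1,-5), (1,5).

y(t) = c_1e^(-5t) + c_2e^(5t)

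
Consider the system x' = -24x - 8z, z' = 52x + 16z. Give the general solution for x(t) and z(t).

Coefficient matrix A = [[-24, -8], [52, 16]].
Characteristic polynomial det(A - λI) = λ^2 + 8λ + 32 = 0.
Eigenvalues λ = -4 ± 4i (complex conjugate pair).
For λ=-4+4i: an eigenvector is (1,-3) - i(1,-2) = (1 - i, -3 + 2i).
A real fundamental pair from Re and Im of e^((-4+4i)t)v: X_1 = e^(-4t)(cos(4t)·(1,-3) + sin(4t)·(1,-2)), X_2 = e^(-4t)(sin(4t)·(1,-3) - cos(4t)·(1,-2)).
General solution: C_1X_1 + C_2X_2.

x(t) = C_1e^(-4t)sin(4t) + C_1e^(-4t)cos(4t) + C_2e^(-4t)sin(4t) - C_2e^(-4t)cos(4t), z(t) = -2C_1e^(-4t)sin(4t) - 3C_1e^(-4t)cos(4t) - 3C_2e^(-4t)sin(4t) + 2C_2e^(-4t)cos(4t)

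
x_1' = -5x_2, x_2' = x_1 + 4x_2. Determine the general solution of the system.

Coefficient matrix A = [[0, -5], [1, 4]].
Characteristic polynomial det(A - λI) = λ^2 - 4λ + 5 = 0.
Eigenvalues λ = 2 ± i (complex conjugate pair).
For λ=2+i: an eigenvector is (-1,0) - i(2,-1) = (-1 - 2i, 0 + i).
A real fundamental pair from Re and Im of e^((2+i)t)v: X_1 = e^(2t)(cos(t)·(-1,0) + sin(t)·(2,-1)), X_2 = e^(2t)(sin(t)·(-1,0) - cos(t)·(2,-1)).
General solution: C_1X_1 + C_2X_2.

x_1(t) = 2C_1e^(2t)sin(t) - C_1e^(2t)cos(t) - C_2e^(2t)sin(t) - 2C_2e^(2t)cos(t), x_2(t) = -C_1e^(2t)sin(t) + C_2e^(2t)cos(t)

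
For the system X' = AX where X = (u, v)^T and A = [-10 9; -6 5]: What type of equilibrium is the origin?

stable node

A = [[-10,9],[-6,5]]; det(A-λI) = λ^2 + 5λ + 4.
λ = -1, -4: both negative.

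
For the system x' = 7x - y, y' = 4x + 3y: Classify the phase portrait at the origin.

A = [[7,-1],[4,3]]; det(A-λI) = λ^2 - 10λ + 25.
repeated λ = 5 with a single eigenvector.

unstable improper node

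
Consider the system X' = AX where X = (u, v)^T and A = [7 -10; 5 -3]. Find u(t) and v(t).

u(t) = -C_1e^(2t)sin(5t) + C_1e^(2t)cos(5t) + C_2e^(2t)sin(5t) + C_2e^(2t)cos(5t), v(t) = C_1e^(2t)cos(5t) + C_2e^(2t)sin(5t)

Coefficient matrix A = [[7, -10], [5, -3]].
Characteristic polynomial det(A - λI) = λ^2 - 4λ + 29 = 0.
Eigenvalues λ = 2 ± 5i (complex conjugate pair).
For λ=2+5i: an eigenvector is (1,1) - i(-1,0) = (1 + i, 1).
A real fundamental pair from Re and Im of e^((2+5i)t)v: X_1 = e^(2t)(cos(5t)·(1,1) + sin(5t)·(-1,0)), X_2 = e^(2t)(sin(5t)·(1,1) - cos(5t)·(-1,0)).
General solution: C_1X_1 + C_2X_2.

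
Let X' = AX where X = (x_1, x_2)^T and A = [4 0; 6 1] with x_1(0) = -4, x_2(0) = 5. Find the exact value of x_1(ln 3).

-324

A = [[4,0],[6,1]]; eigenvalues λ = 4, 1.
Eigenvectors: (-1,-2) for λ=4, (0,1) for λ=1.
From the initial condition, c_1 = 4, c_2 = 13.
x_1(ln 3) = (4)(3^4)(-1) + (13)(3^1)(0) = -324.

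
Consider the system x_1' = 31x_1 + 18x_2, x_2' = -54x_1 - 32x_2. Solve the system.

x_1(t) = -2c_1e^(4t) - c_2e^(-5t), x_2(t) = 3c_1e^(4t) + 2c_2e^(-5t)

Coefficient matrix A = [[31, 18], [-54, -32]].
Characteristic polynomial det(A - λI) = λ^2 + λ - 20 = 0.
Eigenvalues λ = 4, -5.
For λ=4: (A-λI) row 1 is [27, 18], so an eigenvector is (-2, 3).
For λ=-5: (A-λI) row 1 is [36, 18], so an eigenvector is (-1, 2).
General solution: c_1e^(4t)(-2,3) + c_2e^(-5t)(-1,2).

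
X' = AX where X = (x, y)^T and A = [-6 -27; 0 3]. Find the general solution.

Coefficient matrix A = [[-6, -27], [0, 3]].
Characteristic polynomial det(A - λI) = λ^2 + 3λ - 18 = 0.
Eigenvalues λ = 3, -6.
For λ=3: (A-λI) row 1 is [-9, -27], so an eigenvector is (-3, 1).
For λ=-6: (A-λI) row 1 is [0, -27], so an eigenvector is (-1, 0).
General solution: c_1e^(3t)(-3,1) + c_2e^(-6t)(-1,0).

x(t) = -3c_1e^(3t) - c_2e^(-6t), y(t) = c_1e^(3t)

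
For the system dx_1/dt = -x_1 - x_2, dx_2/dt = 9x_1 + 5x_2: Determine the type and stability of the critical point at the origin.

A = [[-1,-1],[9,5]]; det(A-λI) = λ^2 - 4λ + 4.
repeated λ = 2 with a single eigenvector.

unstable improper node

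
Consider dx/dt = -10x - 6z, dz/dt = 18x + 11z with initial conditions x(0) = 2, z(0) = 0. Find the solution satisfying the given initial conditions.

Coefficient matrix A = [[-10, -6], [18, 11]].
Characteristic polynomial det(A - λI) = λ^2 - λ - 2 = 0.
Eigenvalues λ = -1, 2.
For λ=-1: (A-λI) row 1 is [-9, -6], so an eigenvector is (-2, 3).
For λ=2: (A-λI) row 1 is [-12, -6], so an eigenvector is (-1, 2).
General solution: C_1e^(-t)(-2,3) + C_2e^(2t)(-1,2).
Applying x(0)=2, z(0)=0 gives C_1=-4, C_2=6.

x(t) = -6e^(2t) + 8e^(-t), z(t) = 12e^(2t) - 12e^(-t)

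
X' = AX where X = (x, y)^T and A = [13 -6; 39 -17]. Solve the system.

x(t) = -C_1e^(-2t)sin(3t) - C_1e^(-2t)cos(3t) - C_2e^(-2t)sin(3t) + C_2e^(-2t)cos(3t), y(t) = -3C_1e^(-2t)sin(3t) - 2C_1e^(-2t)cos(3t) - 2C_2e^(-2t)sin(3t) + 3C_2e^(-2t)cos(3t)

Coefficient matrix A = [[13, -6], [39, -17]].
Characteristic polynomial det(A - λI) = λ^2 + 4λ + 13 = 0.
Eigenvalues λ = -2 ± 3i (complex conjugate pair).
For λ=-2+3i: an eigenvector is (-1,-2) - i(-1,-3) = (-1 + i, -2 + 3i).
A real fundamental pair from Re and Im of e^((-2+3i)t)v: X_1 = e^(-2t)(cos(3t)·(-1,-2) + sin(3t)·(-1,-3)), X_2 = e^(-2t)(sin(3t)·(-1,-2) - cos(3t)·(-1,-3)).
General solution: C_1X_1 + C_2X_2.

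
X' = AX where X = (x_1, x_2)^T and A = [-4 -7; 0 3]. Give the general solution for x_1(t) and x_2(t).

Coefficient matrix A = [[-4, -7], [0, 3]].
Characteristic polynomial det(A - λI) = λ^2 + λ - 12 = 0.
Eigenvalues λ = 3, -4.
For λ=3: (A-λI) row 1 is [-7, -7], so an eigenvector is (-1, 1).
For λ=-4: (A-λI) row 1 is [0, -7], so an eigenvector is (1, 0).
General solution: C_1e^(3t)(-1,1) + C_2e^(-4t)(1,0).

x_1(t) = -C_1e^(3t) + C_2e^(-4t), x_2(t) = C_1e^(3t)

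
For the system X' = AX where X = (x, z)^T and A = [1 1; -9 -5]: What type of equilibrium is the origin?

A = [[1,1],[-9,-5]]; det(A-λI) = λ^2 + 4λ + 4.
repeated λ = -2 with a single eigenvector.

stable improper node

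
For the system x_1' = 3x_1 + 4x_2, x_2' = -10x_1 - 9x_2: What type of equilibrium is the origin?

A = [[3,4],[-10,-9]]; det(A-λI) = λ^2 + 6λ + 13.
λ = -3 ± 2i: negative real part.

stable spiral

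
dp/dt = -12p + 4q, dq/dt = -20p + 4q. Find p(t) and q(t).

Coefficient matrix A = [[-12, 4], [-20, 4]].
Characteristic polynomial det(A - λI) = λ^2 + 8λ + 32 = 0.
Eigenvalues λ = -4 ± 4i (complex conjugate pair).
For λ=-4+4i: an eigenvector is (1,2) - i(0,-1) = (1, 2 + i).
A real fundamental pair from Re and Im of e^((-4+4i)t)v: X_1 = e^(-4t)(cos(4t)·(1,2) + sin(4t)·(0,-1)), X_2 = e^(-4t)(sin(4t)·(1,2) - cos(4t)·(0,-1)).
General solution: C_1X_1 + C_2X_2.

p(t) = C_1e^(-4t)cos(4t) + C_2e^(-4t)sin(4t), q(t) = -C_1e^(-4t)sin(4t) + 2C_1e^(-4t)cos(4t) + 2C_2e^(-4t)sin(4t) + C_2e^(-4t)cos(4t)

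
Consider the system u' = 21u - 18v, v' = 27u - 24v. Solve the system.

Coefficient matrix A = [[21, -18], [27, -24]].
Characteristic polynomial det(A - λI) = λ^2 + 3λ - 18 = 0.
Eigenvalues λ = -6, 3.
For λ=-6: (A-λI) row 1 is [27, -18], so an eigenvector is (-2, -3).
For λ=3: (A-λI) row 1 is [18, -18], so an eigenvector is (-1, -1).
General solution: c_1e^(-6t)(-2,-3) + c_2e^(3t)(-1,-1).

u(t) = -2c_1e^(-6t) - c_2e^(3t), v(t) = -3c_1e^(-6t) - c_2e^(3t)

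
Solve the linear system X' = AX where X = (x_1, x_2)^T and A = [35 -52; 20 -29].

Coefficient matrix A = [[35, -52], [20, -29]].
Characteristic polynomial det(A - λI) = λ^2 - 6λ + 25 = 0.
Eigenvalues λ = 3 ± 4i (complex conjugate pair).
For λ=3+4i: an eigenvector is (2,1) - i(3,2) = (2 - 3i, 1 - 2i).
A real fundamental pair from Re and Im of e^((3+4i)t)v: X_1 = e^(3t)(cos(4t)·(2,1) + sin(4t)·(3,2)), X_2 = e^(3t)(sin(4t)·(2,1) - cos(4t)·(3,2)).
General solution: K_1X_1 + K_2X_2.

x_1(t) = 3K_1e^(3t)sin(4t) + 2K_1e^(3t)cos(4t) + 2K_2e^(3t)sin(4t) - 3K_2e^(3t)cos(4t), x_2(t) = 2K_1e^(3t)sin(4t) + K_1e^(3t)cos(4t) + K_2e^(3t)sin(4t) - 2K_2e^(3t)cos(4t)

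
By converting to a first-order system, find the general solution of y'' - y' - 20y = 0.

y(t) = K_1e^(5t) + K_2e^(-4t)

Let x_1 = y, x_2 = y'. Then x_1' = x_2 and x_2' = 20x_1 + x_2.
A = [[0,1],[20,1]]; det(A-λI) = λ^2 - λ - 20.
Eigenvalues λ = 5, -4 with eigenvectors (1,5), (1,-4).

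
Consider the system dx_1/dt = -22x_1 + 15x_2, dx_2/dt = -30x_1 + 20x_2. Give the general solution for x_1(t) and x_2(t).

x_1(t) = -2C_1e^(-t)sin(3t) + C_1e^(-t)cos(3t) + C_2e^(-t)sin(3t) + 2C_2e^(-t)cos(3t), x_2(t) = -3C_1e^(-t)sin(3t) + C_1e^(-t)cos(3t) + C_2e^(-t)sin(3t) + 3C_2e^(-t)cos(3t)

Coefficient matrix A = [[-22, 15], [-30, 20]].
Characteristic polynomial det(A - λI) = λ^2 + 2λ + 10 = 0.
Eigenvalues λ = -1 ± 3i (complex conjugate pair).
For λ=-1+3i: an eigenvector is (1,1) - i(-2,-3) = (1 + 2i, 1 + 3i).
A real fundamental pair from Re and Im of e^((-1+3i)t)v: X_1 = e^(-t)(cos(3t)·(1,1) + sin(3t)·(-2,-3)), X_2 = e^(-t)(sin(3t)·(1,1) - cos(3t)·(-2,-3)).
General solution: C_1X_1 + C_2X_2.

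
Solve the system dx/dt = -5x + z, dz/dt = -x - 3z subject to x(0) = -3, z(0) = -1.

Coefficient matrix A = [[-5, 1], [-1, -3]].
Characteristic polynomial det(A - λI) = λ^2 + 8λ + 16 = 0.
Single eigenvalue λ = -4 with algebraic multiplicity 2.
Eigenvector v = (1,1); generalized eigenvector w with (A-λI)w=v is (-3,-2).
General solution: e^(-4t)[K_1·v + K_2·(t·v + w)].
Applying x(0)=-3, z(0)=-1 gives K_1=3, K_2=2.

x(t) = 2te^(-4t) - 3e^(-4t), z(t) = 2te^(-4t) - e^(-4t)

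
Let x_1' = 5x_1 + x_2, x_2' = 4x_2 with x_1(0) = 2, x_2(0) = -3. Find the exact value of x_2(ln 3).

A = [[5,1],[0,4]]; eigenvalues λ = 5, 4.
Eigenvectors: (1,0) for λ=5, (1,-1) for λ=4.
From the initial condition, c_1 = -1, c_2 = 3.
x_2(ln 3) = (-1)(3^5)(0) + (3)(3^4)(-1) = -243.

-243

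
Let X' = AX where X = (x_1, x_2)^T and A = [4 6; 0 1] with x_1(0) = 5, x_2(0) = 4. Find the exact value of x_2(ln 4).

16

A = [[4,6],[0,1]]; eigenvalues λ = 1, 4.
Eigenvectors: (-2,1) for λ=1, (-1,0) for λ=4.
From the initial condition, c_1 = 4, c_2 = -13.
x_2(ln 4) = (4)(4^1)(1) + (-13)(4^4)(0) = 16.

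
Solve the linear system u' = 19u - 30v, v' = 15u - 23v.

Coefficient matrix A = [[19, -30], [15, -23]].
Characteristic polynomial det(A - λI) = λ^2 + 4λ + 13 = 0.
Eigenvalues λ = -2 ± 3i (complex conjugate pair).
For λ=-2+3i: an eigenvector is (3,2) - i(1,1) = (3 - i, 2 - i).
A real fundamental pair from Re and Im of e^((-2+3i)t)v: X_1 = e^(-2t)(cos(3t)·(3,2) + sin(3t)·(1,1)), X_2 = e^(-2t)(sin(3t)·(3,2) - cos(3t)·(1,1)).
General solution: C_1X_1 + C_2X_2.

u(t) = C_1e^(-2t)sin(3t) + 3C_1e^(-2t)cos(3t) + 3C_2e^(-2t)sin(3t) - C_2e^(-2t)cos(3t), v(t) = C_1e^(-2t)sin(3t) + 2C_1e^(-2t)cos(3t) + 2C_2e^(-2t)sin(3t) - C_2e^(-2t)cos(3t)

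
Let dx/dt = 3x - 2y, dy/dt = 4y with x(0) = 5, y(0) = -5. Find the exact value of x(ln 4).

A = [[3,-2],[0,4]]; eigenvalues λ = 4, 3.
Eigenvectors: (2,-1) for λ=4, (1,0) for λ=3.
From the initial condition, c_1 = 5, c_2 = -5.
x(ln 4) = (5)(4^4)(2) + (-5)(4^3)(1) = 2240.

2240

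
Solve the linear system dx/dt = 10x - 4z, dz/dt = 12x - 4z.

x(t) = 2C_1e^(4t) + C_2e^(2t), z(t) = 3C_1e^(4t) + 2C_2e^(2t)

Coefficient matrix A = [[10, -4], [12, -4]].
Characteristic polynomial det(A - λI) = λ^2 - 6λ + 8 = 0.
Eigenvalues λ = 4, 2.
For λ=4: (A-λI) row 1 is [6, -4], so an eigenvector is (2, 3).
For λ=2: (A-λI) row 1 is [8, -4], so an eigenvector is (1, 2).
General solution: C_1e^(4t)(2,3) + C_2e^(2t)(1,2).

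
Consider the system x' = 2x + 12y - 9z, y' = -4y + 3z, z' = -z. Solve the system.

Coefficient matrix A = [[2, 12, -9], [0, -4, 3], [0, 0, -1]].
det(A - λI) = 0 gives eigenvalues λ = 2, -1, -4.
For λ=2: eigenvector (1,0,0).
For λ=-1: eigenvector (1,-1,-1).
For λ=-4: eigenvector (2,-1,0).
General solution: K_1e^(2t)(1,0,0) + K_2e^(-t)(1,-1,-1) + K_3e^(-4t)(2,-1,0).

x(t) = K_1e^(2t) + K_2e^(-t) + 2K_3e^(-4t), y(t) = -K_2e^(-t) - K_3e^(-4t), z(t) = -K_2e^(-t)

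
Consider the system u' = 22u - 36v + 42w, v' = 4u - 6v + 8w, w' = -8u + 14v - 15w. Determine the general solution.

Coefficient matrix A = [[22, -36, 42], [4, -6, 8], [-8, 14, -15]].
det(A - λI) = 0 gives eigenvalues λ = -2, 1, 2.
For λ=-2: eigenvector (5,1,-2).
For λ=1: eigenvector (-2,0,1).
For λ=2: eigenvector (-6,-1,2).
General solution: c_1e^(-2t)(5,1,-2) + c_2e^(t)(-2,0,1) + c_3e^(2t)(-6,-1,2).

u(t) = 5c_1e^(-2t) - 2c_2e^(t) - 6c_3e^(2t), v(t) = c_1e^(-2t) - c_3e^(2t), w(t) = -2c_1e^(-2t) + c_2e^(t) + 2c_3e^(2t)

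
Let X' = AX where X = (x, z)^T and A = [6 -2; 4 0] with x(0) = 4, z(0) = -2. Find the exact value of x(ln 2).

136

A = [[6,-2],[4,0]]; eigenvalues λ = 4, 2.
Eigenvectors: (-1,-1) for λ=4, (1,2) for λ=2.
From the initial condition, c_1 = -10, c_2 = -6.
x(ln 2) = (-10)(2^4)(-1) + (-6)(2^2)(1) = 136.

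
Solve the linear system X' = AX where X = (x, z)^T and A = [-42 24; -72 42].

Coefficient matrix A = [[-42, 24], [-72, 42]].
Characteristic polynomial det(A - λI) = λ^2 - 36 = 0.
Eigenvalues λ = 6, -6.
For λ=6: (A-λI) row 1 is [-48, 24], so an eigenvector is (-1, -2).
For λ=-6: (A-λI) row 1 is [-36, 24], so an eigenvector is (-2, -3).
General solution: K_1e^(6t)(-1,-2) + K_2e^(-6t)(-2,-3).

x(t) = -K_1e^(6t) - 2K_2e^(-6t), z(t) = -2K_1e^(6t) - 3K_2e^(-6t)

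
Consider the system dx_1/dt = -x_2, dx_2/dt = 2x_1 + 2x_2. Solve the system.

Coefficient matrix A = [[0, -1], [2, 2]].
Characteristic polynomial det(A - λI) = λ^2 - 2λ + 2 = 0.
Eigenvalues λ = 1 ± i (complex conjugate pair).
For λ=1+i: an eigenvector is (-1,1) - i(0,-1) = (-1, 1 + i).
A real fundamental pair from Re and Im of e^((1+i)t)v: X_1 = e^(t)(cos(t)·(-1,1) + sin(t)·(0,-1)), X_2 = e^(t)(sin(t)·(-1,1) - cos(t)·(0,-1)).
General solution: C_1X_1 + C_2X_2.

x_1(t) = -C_1e^(t)cos(t) - C_2e^(t)sin(t), x_2(t) = -C_1e^(t)sin(t) + C_1e^(t)cos(t) + C_2e^(t)sin(t) + C_2e^(t)cos(t)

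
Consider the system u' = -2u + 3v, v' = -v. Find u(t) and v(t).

u(t) = 3K_1e^(-t) + K_2e^(-2t), v(t) = K_1e^(-t)

Coefficient matrix A = [[-2, 3], [0, -1]].
Characteristic polynomial det(A - λI) = λ^2 + 3λ + 2 = 0.
Eigenvalues λ = -1, -2.
For λ=-1: (A-λI) row 1 is [-1, 3], so an eigenvector is (3, 1).
For λ=-2: (A-λI) row 1 is [0, 3], so an eigenvector is (1, 0).
General solution: K_1e^(-t)(3,1) + K_2e^(-2t)(1,0).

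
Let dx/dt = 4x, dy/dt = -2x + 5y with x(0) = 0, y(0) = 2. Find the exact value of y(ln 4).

A = [[4,0],[-2,5]]; eigenvalues λ = 5, 4.
Eigenvectors: (0,1) for λ=5, (-1,-2) for λ=4.
From the initial condition, c_1 = 2, c_2 = 0.
y(ln 4) = (2)(4^5)(1) + (0)(4^4)(-2) = 2048.

2048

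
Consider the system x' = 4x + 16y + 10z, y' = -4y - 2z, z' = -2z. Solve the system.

x(t) = -2c_1e^(-4t) + c_2e^(4t) + c_3e^(-2t), y(t) = c_1e^(-4t) - c_3e^(-2t), z(t) = c_3e^(-2t)

Coefficient matrix A = [[4, 16, 10], [0, -4, -2], [0, 0, -2]].
det(A - λI) = 0 gives eigenvalues λ = -4, 4, -2.
For λ=-4: eigenvector (-2,1,0).
For λ=4: eigenvector (1,0,0).
For λ=-2: eigenvector (1,-1,1).
General solution: c_1e^(-4t)(-2,1,0) + c_2e^(4t)(1,0,0) + c_3e^(-2t)(1,-1,1).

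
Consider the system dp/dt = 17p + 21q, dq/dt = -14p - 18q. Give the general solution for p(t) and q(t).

p(t) = 3c_1e^(3t) - c_2e^(-4t), q(t) = -2c_1e^(3t) + c_2e^(-4t)

Coefficient matrix A = [[17, 21], [-14, -18]].
Characteristic polynomial det(A - λI) = λ^2 + λ - 12 = 0.
Eigenvalues λ = 3, -4.
For λ=3: (A-λI) row 1 is [14, 21], so an eigenvector is (3, -2).
For λ=-4: (A-λI) row 1 is [21, 21], so an eigenvector is (-1, 1).
General solution: c_1e^(3t)(3,-2) + c_2e^(-4t)(-1,1).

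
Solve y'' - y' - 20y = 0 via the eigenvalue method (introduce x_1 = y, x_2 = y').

Let x_1 = y, x_2 = y'. Then x_1' = x_2 and x_2' = 20x_1 + x_2.
A = [[0,1],[20,1]]; det(A-λI) = λ^2 - λ - 20.
Eigenvalues λ = -4, 5 with eigenvectors (1,-4), (1,5).

y(t) = C_1e^(-4t) + C_2e^(5t)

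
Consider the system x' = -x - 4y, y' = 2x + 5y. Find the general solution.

x(t) = -2C_1e^(t) + C_2e^(3t), y(t) = C_1e^(t) - C_2e^(3t)

Coefficient matrix A = [[-1, -4], [2, 5]].
Characteristic polynomial det(A - λI) = λ^2 - 4λ + 3 = 0.
Eigenvalues λ = 1, 3.
For λ=1: (A-λI) row 1 is [-2, -4], so an eigenvector is (-2, 1).
For λ=3: (A-λI) row 1 is [-4, -4], so an eigenvector is (1, -1).
General solution: C_1e^(t)(-2,1) + C_2e^(3t)(1,-1).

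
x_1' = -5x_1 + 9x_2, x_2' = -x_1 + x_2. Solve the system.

Coefficient matrix A = [[-5, 9], [-1, 1]].
Characteristic polynomial det(A - λI) = λ^2 + 4λ + 4 = 0.
Single eigenvalue λ = -2 with algebraic multiplicity 2.
Eigenvector v = (3,1); generalized eigenvector w with (A-λI)w=v is (-1,0).
General solution: e^(-2t)[c_1·v + c_2·(t·v + w)].

x_1(t) = 3c_1e^(-2t) + 3c_2te^(-2t) - c_2e^(-2t), x_2(t) = c_1e^(-2t) + c_2te^(-2t)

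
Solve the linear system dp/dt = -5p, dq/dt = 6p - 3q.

p(t) = c_2e^(-5t), q(t) = c_1e^(-3t) - 3c_2e^(-5t)

Coefficient matrix A = [[-5, 0], [6, -3]].
Characteristic polynomial det(A - λI) = λ^2 + 8λ + 15 = 0.
Eigenvalues λ = -3, -5.
For λ=-3: (A-λI) row 1 is [-2, 0], so an eigenvector is (0, 1).
For λ=-5: (A-λI) row 2 is [6, 2], so an eigenvector is (1, -3).
General solution: c_1e^(-3t)(0,1) + c_2e^(-5t)(1,-3).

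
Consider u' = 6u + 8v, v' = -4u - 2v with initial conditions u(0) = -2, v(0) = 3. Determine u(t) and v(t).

Coefficient matrix A = [[6, 8], [-4, -2]].
Characteristic polynomial det(A - λI) = λ^2 - 4λ + 20 = 0.
Eigenvalues λ = 2 ± 4i (complex conjugate pair).
For λ=2+4i: an eigenvector is (1,-1) - i(-1,0) = (1 + i, -1).
A real fundamental pair from Re and Im of e^((2+4i)t)v: X_1 = e^(2t)(cos(4t)·(1,-1) + sin(4t)·(-1,0)), X_2 = e^(2t)(sin(4t)·(1,-1) - cos(4t)·(-1,0)).
General solution: K_1X_1 + K_2X_2.
Applying u(0)=-2, v(0)=3 gives K_1=-3, K_2=1.

u(t) = 4e^(2t)sin(4t) - 2e^(2t)cos(4t), v(t) = -e^(2t)sin(4t) + 3e^(2t)cos(4t)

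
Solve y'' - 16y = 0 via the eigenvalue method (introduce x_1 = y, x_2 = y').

y(t) = c_1e^(4t) + c_2e^(-4t)

Let x_1 = y, x_2 = y'. Then x_1' = x_2 and x_2' = 16x_1.
A = [[0,1],[16,0]]; det(A-λI) = λ^2 - 16.
Eigenvalues λ = 4, -4 with eigenvectors (1,4), (1,-4).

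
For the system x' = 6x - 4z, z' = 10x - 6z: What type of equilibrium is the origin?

center

A = [[6,-4],[10,-6]]; det(A-λI) = λ^2 + 4.
λ = 0 ± 2i: zero real part.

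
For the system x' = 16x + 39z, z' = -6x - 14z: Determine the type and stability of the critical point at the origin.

A = [[16,39],[-6,-14]]; det(A-λI) = λ^2 - 2λ + 10.
λ = 1 ± 3i: positive real part.

unstable spiral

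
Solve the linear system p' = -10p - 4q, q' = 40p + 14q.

Coefficient matrix A = [[-10, -4], [40, 14]].
Characteristic polynomial det(A - λI) = λ^2 - 4λ + 20 = 0.
Eigenvalues λ = 2 ± 4i (complex conjugate pair).
For λ=2+4i: an eigenvector is (-1,3) - i(0,-1) = (-1, 3 + i).
A real fundamental pair from Re and Im of e^((2+4i)t)v: X_1 = e^(2t)(cos(4t)·(-1,3) + sin(4t)·(0,-1)), X_2 = e^(2t)(sin(4t)·(-1,3) - cos(4t)·(0,-1)).
General solution: C_1X_1 + C_2X_2.

p(t) = -C_1e^(2t)cos(4t) - C_2e^(2t)sin(4t), q(t) = -C_1e^(2t)sin(4t) + 3C_1e^(2t)cos(4t) + 3C_2e^(2t)sin(4t) + C_2e^(2t)cos(4t)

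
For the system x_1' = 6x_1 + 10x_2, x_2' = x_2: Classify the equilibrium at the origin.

A = [[6,10],[0,1]]; det(A-λI) = λ^2 - 7λ + 6.
λ = 6, 1: both positive.

unstable node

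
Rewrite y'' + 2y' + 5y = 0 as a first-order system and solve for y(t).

y(t) = C_1e^(-t)cos(2t) + C_2e^(-t)sin(2t)

Let x_1 = y, x_2 = y'. Then x_1' = x_2 and x_2' = -5x_1 - 2x_2.
A = [[0,1],[-5,-2]]; det(A-λI) = λ^2 + 2λ + 5.
Eigenvalues λ = -1 ± 2i.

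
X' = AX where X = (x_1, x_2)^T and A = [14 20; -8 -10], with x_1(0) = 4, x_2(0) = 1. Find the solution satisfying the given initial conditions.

Coefficient matrix A = [[14, 20], [-8, -10]].
Characteristic polynomial det(A - λI) = λ^2 - 4λ + 20 = 0.
Eigenvalues λ = 2 ± 4i (complex conjugate pair).
For λ=2+4i: an eigenvector is (-1,1) - i(2,-1) = (-1 - 2i, 1 + i).
A real fundamental pair from Re and Im of e^((2+4i)t)v: X_1 = e^(2t)(cos(4t)·(-1,1) + sin(4t)·(2,-1)), X_2 = e^(2t)(sin(4t)·(-1,1) - cos(4t)·(2,-1)).
General solution: K_1X_1 + K_2X_2.
Applying x_1(0)=4, x_2(0)=1 gives K_1=6, K_2=-5.

x_1(t) = 17e^(2t)sin(4t) + 4e^(2t)cos(4t), x_2(t) = -11e^(2t)sin(4t) + e^(2t)cos(4t)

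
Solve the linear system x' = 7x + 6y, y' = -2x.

x(t) = 2C_1e^(4t) + 3C_2e^(3t), y(t) = -C_1e^(4t) - 2C_2e^(3t)

Coefficient matrix A = [[7, 6], [-2, 0]].
Characteristic polynomial det(A - λI) = λ^2 - 7λ + 12 = 0.
Eigenvalues λ = 4, 3.
For λ=4: (A-λI) row 1 is [3, 6], so an eigenvector is (2, -1).
For λ=3: (A-λI) row 1 is [4, 6], so an eigenvector is (3, -2).
General solution: C_1e^(4t)(2,-1) + C_2e^(3t)(3,-2).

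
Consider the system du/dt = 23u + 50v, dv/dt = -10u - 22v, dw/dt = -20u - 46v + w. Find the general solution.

u(t) = 5C_1e^(3t) - 2C_2e^(-2t), v(t) = -2C_1e^(3t) + C_2e^(-2t), w(t) = -4C_1e^(3t) + 2C_2e^(-2t) + C_3e^(t)

Coefficient matrix A = [[23, 50, 0], [-10, -22, 0], [-20, -46, 1]].
det(A - λI) = 0 gives eigenvalues λ = 3, -2, 1.
For λ=3: eigenvector (5,-2,-4).
For λ=-2: eigenvector (-2,1,2).
For λ=1: eigenvector (0,0,1).
General solution: C_1e^(3t)(5,-2,-4) + C_2e^(-2t)(-2,1,2) + C_3e^(t)(0,0,1).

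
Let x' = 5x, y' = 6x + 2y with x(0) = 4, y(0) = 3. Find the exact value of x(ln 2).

A = [[5,0],[6,2]]; eigenvalues λ = 5, 2.
Eigenvectors: (-1,-2) for λ=5, (0,1) for λ=2.
From the initial condition, c_1 = -4, c_2 = -5.
x(ln 2) = (-4)(2^5)(-1) + (-5)(2^2)(0) = 128.

128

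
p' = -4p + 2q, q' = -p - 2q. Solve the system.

p(t) = -c_1e^(-3t)sin(t) + c_1e^(-3t)cos(t) + c_2e^(-3t)sin(t) + c_2e^(-3t)cos(t), q(t) = -c_1e^(-3t)sin(t) + c_2e^(-3t)cos(t)

Coefficient matrix A = [[-4, 2], [-1, -2]].
Characteristic polynomial det(A - λI) = λ^2 + 6λ + 10 = 0.
Eigenvalues λ = -3 ± i (complex conjugate pair).
For λ=-3+i: an eigenvector is (1,0) - i(-1,-1) = (1 + i, 0 + i).
A real fundamental pair from Re and Im of e^((-3+i)t)v: X_1 = e^(-3t)(cos(t)·(1,0) + sin(t)·(-1,-1)), X_2 = e^(-3t)(sin(t)·(1,0) - cos(t)·(-1,-1)).
General solution: c_1X_1 + c_2X_2.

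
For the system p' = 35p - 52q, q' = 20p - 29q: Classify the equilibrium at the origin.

unstable spiral

A = [[35,-52],[20,-29]]; det(A-λI) = λ^2 - 6λ + 25.
λ = 3 ± 4i: positive real part.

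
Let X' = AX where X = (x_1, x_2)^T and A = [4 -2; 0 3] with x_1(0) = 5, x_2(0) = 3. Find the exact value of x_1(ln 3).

A = [[4,-2],[0,3]]; eigenvalues λ = 3, 4.
Eigenvectors: (2,1) for λ=3, (-1,0) for λ=4.
From the initial condition, c_1 = 3, c_2 = 1.
x_1(ln 3) = (3)(3^3)(2) + (1)(3^4)(-1) = 81.

81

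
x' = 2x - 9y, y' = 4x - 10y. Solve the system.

Coefficient matrix A = [[2, -9], [4, -10]].
Characteristic polynomial det(A - λI) = λ^2 + 8λ + 16 = 0.
Single eigenvalue λ = -4 with algebraic multiplicity 2.
Eigenvector v = (-3,-2); generalized eigenvector w with (A-λI)w=v is (1,1).
General solution: e^(-4t)[C_1·v + C_2·(t·v + w)].

x(t) = -3C_1e^(-4t) - 3C_2te^(-4t) + C_2e^(-4t), y(t) = -2C_1e^(-4t) - 2C_2te^(-4t) + C_2e^(-4t)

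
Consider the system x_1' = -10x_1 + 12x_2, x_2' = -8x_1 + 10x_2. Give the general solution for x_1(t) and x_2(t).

Coefficient matrix A = [[-10, 12], [-8, 10]].
Characteristic polynomial det(A - λI) = λ^2 - 4 = 0.
Eigenvalues λ = -2, 2.
For λ=-2: (A-λI) row 1 is [-8, 12], so an eigenvector is (-3, -2).
For λ=2: (A-λI) row 1 is [-12, 12], so an eigenvector is (-1, -1).
General solution: K_1e^(-2t)(-3,-2) + K_2e^(2t)(-1,-1).

x_1(t) = -3K_1e^(-2t) - K_2e^(2t), x_2(t) = -2K_1e^(-2t) - K_2e^(2t)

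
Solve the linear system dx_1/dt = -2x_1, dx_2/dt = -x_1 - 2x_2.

x_1(t) = K_2e^(-2t), x_2(t) = -K_1e^(-2t) - K_2te^(-2t) + 2K_2e^(-2t)

Coefficient matrix A = [[-2, 0], [-1, -2]].
Characteristic polynomial det(A - λI) = λ^2 + 4λ + 4 = 0.
Single eigenvalue λ = -2 with algebraic multiplicity 2.
Eigenvector v = (0,-1); generalized eigenvector w with (A-λI)w=v is (1,2).
General solution: e^(-2t)[K_1·v + K_2·(t·v + w)].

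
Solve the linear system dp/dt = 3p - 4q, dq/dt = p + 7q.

p(t) = 2K_1e^(5t) + 2K_2te^(5t) + 3K_2e^(5t), q(t) = -K_1e^(5t) - K_2te^(5t) - 2K_2e^(5t)

Coefficient matrix A = [[3, -4], [1, 7]].
Characteristic polynomial det(A - λI) = λ^2 - 10λ + 25 = 0.
Single eigenvalue λ = 5 with algebraic multiplicity 2.
Eigenvector v = (2,-1); generalized eigenvector w with (A-λI)w=v is (3,-2).
General solution: e^(5t)[K_1·v + K_2·(t·v + w)].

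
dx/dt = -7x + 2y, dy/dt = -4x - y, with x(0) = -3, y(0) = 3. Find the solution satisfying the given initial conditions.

Coefficient matrix A = [[-7, 2], [-4, -1]].
Characteristic polynomial det(A - λI) = λ^2 + 8λ + 15 = 0.
Eigenvalues λ = -3, -5.
For λ=-3: (A-λI) row 1 is [-4, 2], so an eigenvector is (-1, -2).
For λ=-5: (A-λI) row 1 is [-2, 2], so an eigenvector is (-1, -1).
General solution: K_1e^(-3t)(-1,-2) + K_2e^(-5t)(-1,-1).
Applying x(0)=-3, y(0)=3 gives K_1=-6, K_2=9.

x(t) = 6e^(-3t) - 9e^(-5t), y(t) = 12e^(-3t) - 9e^(-5t)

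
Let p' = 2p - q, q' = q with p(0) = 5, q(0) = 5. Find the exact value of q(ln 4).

20

A = [[2,-1],[0,1]]; eigenvalues λ = 2, 1.
Eigenvectors: (1,0) for λ=2, (-1,-1) for λ=1.
From the initial condition, c_1 = 0, c_2 = -5.
q(ln 4) = (0)(4^2)(0) + (-5)(4^1)(-1) = 20.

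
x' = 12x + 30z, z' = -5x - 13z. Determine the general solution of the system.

x(t) = -2C_1e^(-3t) + 3C_2e^(2t), z(t) = C_1e^(-3t) - C_2e^(2t)

Coefficient matrix A = [[12, 30], [-5, -13]].
Characteristic polynomial det(A - λI) = λ^2 + λ - 6 = 0.
Eigenvalues λ = -3, 2.
For λ=-3: (A-λI) row 1 is [15, 30], so an eigenvector is (-2, 1).
For λ=2: (A-λI) row 1 is [10, 30], so an eigenvector is (3, -1).
General solution: C_1e^(-3t)(-2,1) + C_2e^(2t)(3,-1).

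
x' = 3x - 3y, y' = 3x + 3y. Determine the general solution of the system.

x(t) = -K_1e^(3t)sin(3t) + K_2e^(3t)cos(3t), y(t) = K_1e^(3t)cos(3t) + K_2e^(3t)sin(3t)

Coefficient matrix A = [[3, -3], [3, 3]].
Characteristic polynomial det(A - λI) = λ^2 - 6λ + 18 = 0.
Eigenvalues λ = 3 ± 3i (complex conjugate pair).
For λ=3+3i: an eigenvector is (0,1) - i(-1,0) = (0 + i, 1).
A real fundamental pair from Re and Im of e^((3+3i)t)v: X_1 = e^(3t)(cos(3t)·(0,1) + sin(3t)·(-1,0)), X_2 = e^(3t)(sin(3t)·(0,1) - cos(3t)·(-1,0)).
General solution: K_1X_1 + K_2X_2.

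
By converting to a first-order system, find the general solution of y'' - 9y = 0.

y(t) = K_1e^(3t) + K_2e^(-3t)

Let x_1 = y, x_2 = y'. Then x_1' = x_2 and x_2' = 9x_1.
A = [[0,1],[9,0]]; det(A-λI) = λ^2 - 9.
Eigenvalues λ = 3, -3 with eigenvectors (1,3), (1,-3).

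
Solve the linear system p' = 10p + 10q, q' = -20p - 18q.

Coefficient matrix A = [[10, 10], [-20, -18]].
Characteristic polynomial det(A - λI) = λ^2 + 8λ + 20 = 0.
Eigenvalues λ = -4 ± 2i (complex conjugate pair).
For λ=-4+2i: an eigenvector is (-2,3) - i(1,-1) = (-2 - i, 3 + i).
A real fundamental pair from Re and Im of e^((-4+2i)t)v: X_1 = e^(-4t)(cos(2t)·(-2,3) + sin(2t)·(1,-1)), X_2 = e^(-4t)(sin(2t)·(-2,3) - cos(2t)·(1,-1)).
General solution: K_1X_1 + K_2X_2.

p(t) = K_1e^(-4t)sin(2t) - 2K_1e^(-4t)cos(2t) - 2K_2e^(-4t)sin(2t) - K_2e^(-4t)cos(2t), q(t) = -K_1e^(-4t)sin(2t) + 3K_1e^(-4t)cos(2t) + 3K_2e^(-4t)sin(2t) + K_2e^(-4t)cos(2t)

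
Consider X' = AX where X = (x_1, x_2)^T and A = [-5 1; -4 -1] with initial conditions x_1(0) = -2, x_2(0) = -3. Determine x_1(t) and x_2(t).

x_1(t) = te^(-3t) - 2e^(-3t), x_2(t) = 2te^(-3t) - 3e^(-3t)

Coefficient matrix A = [[-5, 1], [-4, -1]].
Characteristic polynomial det(A - λI) = λ^2 + 6λ + 9 = 0.
Single eigenvalue λ = -3 with algebraic multiplicity 2.
Eigenvector v = (-1,-2); generalized eigenvector w with (A-λI)w=v is (2,3).
General solution: e^(-3t)[c_1·v + c_2·(t·v + w)].
Applying x_1(0)=-2, x_2(0)=-3 gives c_1=0, c_2=-1.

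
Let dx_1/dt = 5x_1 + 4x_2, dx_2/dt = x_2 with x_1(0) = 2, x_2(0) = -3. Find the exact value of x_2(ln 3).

-9

A = [[5,4],[0,1]]; eigenvalues λ = 5, 1.
Eigenvectors: (1,0) for λ=5, (1,-1) for λ=1.
From the initial condition, c_1 = -1, c_2 = 3.
x_2(ln 3) = (-1)(3^5)(0) + (3)(3^1)(-1) = -9.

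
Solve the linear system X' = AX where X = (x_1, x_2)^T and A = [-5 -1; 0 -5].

x_1(t) = K_1e^(-5t) + K_2te^(-5t) - 3K_2e^(-5t), x_2(t) = -K_2e^(-5t)

Coefficient matrix A = [[-5, -1], [0, -5]].
Characteristic polynomial det(A - λI) = λ^2 + 10λ + 25 = 0.
Single eigenvalue λ = -5 with algebraic multiplicity 2.
Eigenvector v = (1,0); generalized eigenvector w with (A-λI)w=v is (-3,-1).
General solution: e^(-5t)[K_1·v + K_2·(t·v + w)].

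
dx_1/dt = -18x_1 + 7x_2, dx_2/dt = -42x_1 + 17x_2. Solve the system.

Coefficient matrix A = [[-18, 7], [-42, 17]].
Characteristic polynomial det(A - λI) = λ^2 + λ - 12 = 0.
Eigenvalues λ = -4, 3.
For λ=-4: (A-λI) row 1 is [-14, 7], so an eigenvector is (1, 2).
For λ=3: (A-λI) row 1 is [-21, 7], so an eigenvector is (-1, -3).
General solution: c_1e^(-4t)(1,2) + c_2e^(3t)(-1,-3).

x_1(t) = c_1e^(-4t) - c_2e^(3t), x_2(t) = 2c_1e^(-4t) - 3c_2e^(3t)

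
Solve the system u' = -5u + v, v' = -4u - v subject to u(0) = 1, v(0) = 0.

Coefficient matrix A = [[-5, 1], [-4, -1]].
Characteristic polynomial det(A - λI) = λ^2 + 6λ + 9 = 0.
Single eigenvalue λ = -3 with algebraic multiplicity 2.
Eigenvector v = (1,2); generalized eigenvector w with (A-λI)w=v is (-1,-1).
General solution: e^(-3t)[C_1·v + C_2·(t·v + w)].
Applying u(0)=1, v(0)=0 gives C_1=-1, C_2=-2.

u(t) = -2te^(-3t) + e^(-3t), v(t) = -4te^(-3t)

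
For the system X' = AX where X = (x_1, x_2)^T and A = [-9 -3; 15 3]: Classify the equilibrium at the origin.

stable spiral

A = [[-9,-3],[15,3]]; det(A-λI) = λ^2 + 6λ + 18.
λ = -3 ± 3i: negative real part.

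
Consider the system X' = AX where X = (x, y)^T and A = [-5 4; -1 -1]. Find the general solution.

x(t) = 2K_1e^(-3t) + 2K_2te^(-3t) + 3K_2e^(-3t), y(t) = K_1e^(-3t) + K_2te^(-3t) + 2K_2e^(-3t)

Coefficient matrix A = [[-5, 4], [-1, -1]].
Characteristic polynomial det(A - λI) = λ^2 + 6λ + 9 = 0.
Single eigenvalue λ = -3 with algebraic multiplicity 2.
Eigenvector v = (2,1); generalized eigenvector w with (A-λI)w=v is (3,2).
General solution: e^(-3t)[K_1·v + K_2·(t·v + w)].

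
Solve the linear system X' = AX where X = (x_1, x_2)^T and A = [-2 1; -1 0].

Coefficient matrix A = [[-2, 1], [-1, 0]].
Characteristic polynomial det(A - λI) = λ^2 + 2λ + 1 = 0.
Single eigenvalue λ = -1 with algebraic multiplicity 2.
Eigenvector v = (1,1); generalized eigenvector w with (A-λI)w=v is (-2,-1).
General solution: e^(-t)[C_1·v + C_2·(t·v + w)].

x_1(t) = C_1e^(-t) + C_2te^(-t) - 2C_2e^(-t), x_2(t) = C_1e^(-t) + C_2te^(-t) - C_2e^(-t)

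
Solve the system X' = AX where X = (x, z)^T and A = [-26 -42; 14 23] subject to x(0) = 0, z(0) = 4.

Coefficient matrix A = [[-26, -42], [14, 23]].
Characteristic polynomial det(A - λI) = λ^2 + 3λ - 10 = 0.
Eigenvalues λ = 2, -5.
For λ=2: (A-λI) row 1 is [-28, -42], so an eigenvector is (3, -2).
For λ=-5: (A-λI) row 1 is [-21, -42], so an eigenvector is (-2, 1).
General solution: c_1e^(2t)(3,-2) + c_2e^(-5t)(-2,1).
Applying x(0)=0, z(0)=4 gives c_1=-8, c_2=-12.

x(t) = -24e^(2t) + 24e^(-5t), z(t) = 16e^(2t) - 12e^(-5t)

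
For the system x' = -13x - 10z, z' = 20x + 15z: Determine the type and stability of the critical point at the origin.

unstable spiral

A = [[-13,-10],[20,15]]; det(A-λI) = λ^2 - 2λ + 5.
λ = 1 ± 2i: positive real part.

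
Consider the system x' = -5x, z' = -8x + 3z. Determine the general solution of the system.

x(t) = C_2e^(-5t), z(t) = -C_1e^(3t) + C_2e^(-5t)

Coefficient matrix A = [[-5, 0], [-8, 3]].
Characteristic polynomial det(A - λI) = λ^2 + 2λ - 15 = 0.
Eigenvalues λ = 3, -5.
For λ=3: (A-λI) row 1 is [-8, 0], so an eigenvector is (0, -1).
For λ=-5: (A-λI) row 2 is [-8, 8], so an eigenvector is (1, 1).
General solution: C_1e^(3t)(0,-1) + C_2e^(-5t)(1,1).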